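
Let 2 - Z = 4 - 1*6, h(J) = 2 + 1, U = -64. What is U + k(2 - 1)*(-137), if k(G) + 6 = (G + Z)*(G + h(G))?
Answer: -1982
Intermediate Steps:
h(J) = 3
Z = 4 (Z = 2 - (4 - 1*6) = 2 - (4 - 6) = 2 - 1*(-2) = 2 + 2 = 4)
k(G) = -6 + (3 + G)*(4 + G) (k(G) = -6 + (G + 4)*(G + 3) = -6 + (4 + G)*(3 + G) = -6 + (3 + G)*(4 + G))
U + k(2 - 1)*(-137) = -64 + (6 + (2 - 1)**2 + 7*(2 - 1))*(-137) = -64 + (6 + 1**2 + 7*1)*(-137) = -64 + (6 + 1 + 7)*(-137) = -64 + 14*(-137) = -64 - 1918 = -1982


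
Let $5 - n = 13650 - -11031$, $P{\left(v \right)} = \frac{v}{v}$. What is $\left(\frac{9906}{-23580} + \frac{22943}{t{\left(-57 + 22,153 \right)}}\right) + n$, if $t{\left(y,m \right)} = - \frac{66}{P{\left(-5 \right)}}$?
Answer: $- \frac{540894653}{21615} \approx -25024.0$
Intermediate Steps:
$P{\left(v \right)} = 1$
$n = -24676$ ($n = 5 - \left(13650 - -11031\right) = 5 - \left(13650 + 11031\right) = 5 - 24681 = -24676$)
$t{\left(y,m \right)} = -66$ ($t{\left(y,m \right)} = - \frac{66}{1} = \left(-66\right) 1 = -66$)
$\left(\frac{9906}{-23580} + \frac{22943}{t{\left(-57 + 22,153 \right)}}\right) + n = \left(\frac{9906}{-23580} + \frac{22943}{-66}\right) - 24676 = \left(9906 \left(- \frac{1}{23580}\right) + 22943 \left(- \frac{1}{66}\right)\right) - 24676 = \left(- \frac{1651}{3930} - \frac{22943}{66}\right) - 24676 = - \frac{7522913}{21615} - 24676 = - \frac{540894653}{21615}$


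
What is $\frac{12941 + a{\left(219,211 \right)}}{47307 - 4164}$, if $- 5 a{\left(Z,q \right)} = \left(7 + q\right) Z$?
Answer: $\frac{16963}{215715} \approx 0.078636$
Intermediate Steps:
$a{\left(Z,q \right)} = - \frac{Z \left(7 + q\right)}{5}$ ($a{\left(Z,q \right)} = - \frac{\left(7 + q\right) Z}{5} = - \frac{Z \left(7 + q\right)}{5}$)
$\frac{12941 + a{\left(219,211 \right)}}{47307 - 4164} = \frac{12941 - \frac{219 \left(7 + 211\right)}{5}}{47307 - 4164} = \frac{12941 - \frac{219}{5} \cdot 218}{43143} = \left(12941 - \frac{47742}{5}\right) \frac{1}{43143} = \frac{16963}{5} \cdot \frac{1}{43143} = \frac{16963}{215715}$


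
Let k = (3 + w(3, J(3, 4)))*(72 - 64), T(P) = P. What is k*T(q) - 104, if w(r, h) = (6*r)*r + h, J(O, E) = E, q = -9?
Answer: -4496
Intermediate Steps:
w(r, h) = h + 6*r**2 (w(r, h) = 6*r**2 + h = h + 6*r**2)
k = 488 (k = (3 + (4 + 6*3**2))*(72 - 64) = (3 + (4 + 6*9))*8 = (3 + (4 + 54))*8 = (3 + 58)*8 = 61*8 = 488)
k*T(q) - 104 = 488*(-9) - 104 = -4392 - 104 = -4496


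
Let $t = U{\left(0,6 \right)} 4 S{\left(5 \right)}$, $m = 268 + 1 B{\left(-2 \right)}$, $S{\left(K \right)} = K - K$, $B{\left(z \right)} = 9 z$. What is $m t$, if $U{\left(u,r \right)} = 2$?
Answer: $0$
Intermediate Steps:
$S{\left(K \right)} = 0$
$m = 250$ ($m = 268 + 1 \cdot 9 \left(-2\right) = 268 + 1 \left(-18\right) = 268 - 18 = 250$)
$t = 0$ ($t = 2 \cdot 4 \cdot 0 = 8 \cdot 0 = 0$)
$m t = 250 \cdot 0 = 0$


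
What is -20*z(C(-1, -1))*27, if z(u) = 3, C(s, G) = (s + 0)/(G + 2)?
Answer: -1620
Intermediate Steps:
C(s, G) = s/(2 + G)
-20*z(C(-1, -1))*27 = -20*3*27 = -60*27 = -1620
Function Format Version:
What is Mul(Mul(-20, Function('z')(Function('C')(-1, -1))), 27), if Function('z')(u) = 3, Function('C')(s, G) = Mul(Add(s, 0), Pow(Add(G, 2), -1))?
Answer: -1620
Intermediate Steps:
Function('C')(s, G) = Mul(s, Pow(Add(2, G), -1))
Mul(Mul(-20, Function('z')(Function('C')(-1, -1))), 27) = Mul(Mul(-20, 3), 27) = Mul(-60, 27) = -1620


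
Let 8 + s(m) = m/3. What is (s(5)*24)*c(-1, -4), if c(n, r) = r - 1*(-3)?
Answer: 152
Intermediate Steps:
c(n, r) = 3 + r (c(n, r) = r + 3 = 3 + r)
s(m) = -8 + m/3
(s(5)*24)*c(-1, -4) = ((-8 + (⅓)*5)*24)*(3 - 4) = ((-8 + 5/3)*24)*(-1) = -19/3*24*(-1) = -152*(-1) = 152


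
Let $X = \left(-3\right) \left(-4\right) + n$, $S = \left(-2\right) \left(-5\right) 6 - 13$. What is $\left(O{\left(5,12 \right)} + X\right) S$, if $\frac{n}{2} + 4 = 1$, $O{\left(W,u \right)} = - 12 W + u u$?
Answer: $4230$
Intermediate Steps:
$O{\left(W,u \right)} = u^{2} - 12 W$ ($O{\left(W,u \right)} = - 12 W + u^{2} = u^{2} - 12 W$)
$n = -6$ ($n = -8 + 2 \cdot 1 = -8 + 2 = -6$)
$S = 47$ ($S = 10 \cdot 6 - 13 = 60 - 13 = 47$)
$X = 6$ ($X = \left(-3\right) \left(-4\right) - 6 = 12 - 6 = 6$)
$\left(O{\left(5,12 \right)} + X\right) S = \left(\left(12^{2} - 60\right) + 6\right) 47 = \left(\left(144 - 60\right) + 6\right) 47 = \left(84 + 6\right) 47 = 90 \cdot 47 = 4230$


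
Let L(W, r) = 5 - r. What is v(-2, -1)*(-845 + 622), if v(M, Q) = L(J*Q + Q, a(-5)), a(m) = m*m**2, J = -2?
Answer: -28990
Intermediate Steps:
a(m) = m**3
v(M, Q) = 130 (v(M, Q) = 5 - 1*(-5)**3 = 5 - 1*(-125) = 5 + 125 = 130)
v(-2, -1)*(-845 + 622) = 130*(-845 + 622) = 130*(-223) = -28990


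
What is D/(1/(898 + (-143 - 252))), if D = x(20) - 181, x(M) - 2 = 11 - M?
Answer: -94564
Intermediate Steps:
x(M) = 13 - M (x(M) = 2 + (11 - M) = 13 - M)
D = -188 (D = (13 - 1*20) - 181 = (13 - 20) - 181 = -7 - 181 = -188)
D/(1/(898 + (-143 - 252))) = -188/(1/(898 + (-143 - 252))) = -188/(1/(898 - 395)) = -188/(1/503) = -188/1/503 = -188*503 = -94564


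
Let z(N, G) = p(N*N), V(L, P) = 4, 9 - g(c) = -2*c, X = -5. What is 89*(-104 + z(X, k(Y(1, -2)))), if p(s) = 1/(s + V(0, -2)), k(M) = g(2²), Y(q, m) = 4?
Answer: -268335/29 ≈ -9252.9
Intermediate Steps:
g(c) = 9 + 2*c (g(c) = 9 - (-2)*c = 9 + 2*c)
k(M) = 17 (k(M) = 9 + 2*2² = 9 + 2*4 = 9 + 8 = 17)
p(s) = 1/(4 + s) (p(s) = 1/(s + 4) = 1/(4 + s))
z(N, G) = 1/(4 + N²) (z(N, G) = 1/(4 + N*N) = 1/(4 + N²))
89*(-104 + z(X, k(Y(1, -2)))) = 89*(-104 + 1/(4 + (-5)²)) = 89*(-104 + 1/(4 + 25)) = 89*(-104 + 1/29) = 89*(-3015/29) = -268335/29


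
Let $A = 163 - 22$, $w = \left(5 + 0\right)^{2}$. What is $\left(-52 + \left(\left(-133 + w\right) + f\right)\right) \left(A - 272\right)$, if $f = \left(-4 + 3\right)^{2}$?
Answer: $20829$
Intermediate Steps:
$f = 1$ ($f = \left(-1\right)^{2} = 1$)
$w = 25$ ($w = 5^{2} = 25$)
$A = 141$ ($A = 163 - 22 = 141$)
$\left(-52 + \left(\left(-133 + w\right) + f\right)\right) \left(A - 272\right) = \left(-52 + \left(\left(-133 + 25\right) + 1\right)\right) \left(141 - 272\right) = \left(-52 + \left(-108 + 1\right)\right) \left(-131\right) = \left(-52 - 107\right) \left(-131\right) = \left(-159\right) \left(-131\right) = 20829$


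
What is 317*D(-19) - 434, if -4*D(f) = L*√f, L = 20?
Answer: -434 - 1585*I*√19 ≈ -434.0 - 6908.9*I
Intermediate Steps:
D(f) = -5*√f
317*D(-19) - 434 = 317*(-5*I*√19) - 434 = -1585*I*√19 - 434 = -434 - 1585*I*√19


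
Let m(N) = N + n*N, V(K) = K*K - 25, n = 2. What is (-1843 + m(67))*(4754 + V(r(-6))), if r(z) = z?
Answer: -7824130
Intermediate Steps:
V(K) = -25 + K² (V(K) = K² - 25 = -25 + K²)
m(N) = 3*N (m(N) = N + 2*N = 3*N)
(-1843 + m(67))*(4754 + V(r(-6))) = (-1843 + 3*67)*(4754 + (-25 + (-6)²)) = (-1843 + 201)*(4754 + (-25 + 36)) = -1642*(4754 + 11) = -1642*4765 = -7824130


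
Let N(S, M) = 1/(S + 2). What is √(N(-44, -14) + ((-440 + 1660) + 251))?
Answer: √2594802/42 ≈ 38.353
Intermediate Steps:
N(S, M) = 1/(2 + S)
√(N(-44, -14) + ((-440 + 1660) + 251)) = √(1/(2 - 44) + ((-440 + 1660) + 251)) = √(1/(-42) + (1220 + 251)) = √(-1/42 + 1471) = √(61781/42) = √2594802/42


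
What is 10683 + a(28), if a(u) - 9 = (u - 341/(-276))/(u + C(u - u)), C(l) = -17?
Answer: 32468981/3036 ≈ 10695.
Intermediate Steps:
a(u) = 9 + (341/276 + u)/(-17 + u) (a(u) = 9 + (u - 341/(-276))/(u - 17) = 9 + (u - 341*(-1/276))/(-17 + u) = 9 + (u + 341/276)/(-17 + u) = 9 + (341/276 + u)/(-17 + u))
10683 + a(28) = 10683 + (-41887 + 2760*28)/(276*(-17 + 28)) = 10683 + (1/276)*(-41887 + 77280)/11 = 10683 + (1/276)*(1/11)*35393 = 10683 + 35393/3036 = 32468981/3036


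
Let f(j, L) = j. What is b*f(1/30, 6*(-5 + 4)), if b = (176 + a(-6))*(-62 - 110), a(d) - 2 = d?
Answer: -14792/15 ≈ -986.13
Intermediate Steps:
a(d) = 2 + d
b = -29584 (b = (176 + (2 - 6))*(-62 - 110) = (176 - 4)*(-172) = 172*(-172) = -29584)
b*f(1/30, 6*(-5 + 4)) = -29584/30 = -29584*1/30 = -14792/15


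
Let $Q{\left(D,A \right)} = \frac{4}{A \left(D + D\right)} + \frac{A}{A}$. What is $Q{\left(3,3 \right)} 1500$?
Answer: $\frac{5500}{3} \approx 1833.3$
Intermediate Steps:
$Q{\left(D,A \right)} = 1 + \frac{2}{A D}$ ($Q{\left(D,A \right)} = \frac{4}{A 2 D} + 1 = \frac{4}{2 A D} + 1 = 4 \frac{1}{2 A D} + 1 = \frac{2}{A D} + 1 = 1 + \frac{2}{A D}$)
$Q{\left(3,3 \right)} 1500 = \left(1 + \frac{2}{3 \cdot 3}\right) 1500 = \left(1 + 2 \cdot \frac{1}{3} \cdot \frac{1}{3}\right) 1500 = \left(1 + \frac{2}{9}\right) 1500 = \frac{11}{9} \cdot 1500 = \frac{5500}{3}$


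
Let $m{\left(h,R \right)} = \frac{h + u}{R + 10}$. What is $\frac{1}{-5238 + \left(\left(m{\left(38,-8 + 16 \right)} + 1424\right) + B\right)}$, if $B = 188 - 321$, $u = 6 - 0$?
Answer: $- \frac{9}{35501} \approx -0.00025351$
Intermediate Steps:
$u = 6$ ($u = 6 + 0 = 6$)
$m{\left(h,R \right)} = \frac{6 + h}{10 + R}$ ($m{\left(h,R \right)} = \frac{h + 6}{R + 10} = \frac{6 + h}{10 + R}$)
$B = -133$
$\frac{1}{-5238 + \left(\left(m{\left(38,-8 + 16 \right)} + 1424\right) + B\right)} = \frac{1}{-5238 + \left(\left(\frac{6 + 38}{10 + \left(-8 + 16\right)} + 1424\right) - 133\right)} = \frac{1}{-5238 + \left(\left(\frac{1}{10 + 8} \cdot 44 + 1424\right) - 133\right)} = \frac{1}{-5238 + \left(\left(\frac{1}{18} \cdot 44 + 1424\right) - 133\right)} = \frac{1}{-5238 + \left(\left(\frac{22}{9} + 1424\right) - 133\right)} = \frac{1}{-5238 + \left(\frac{12838}{9} - 133\right)} = \frac{1}{-5238 + \frac{11641}{9}} = \frac{1}{- \frac{35501}{9}} = - \frac{9}{35501}$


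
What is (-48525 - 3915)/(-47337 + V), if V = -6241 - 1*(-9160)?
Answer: 8740/7403 ≈ 1.1806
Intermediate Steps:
V = 2919 (V = -6241 + 9160 = 2919)
(-48525 - 3915)/(-47337 + V) = (-48525 - 3915)/(-47337 + 2919) = -52440/(-44418) = -52440*(-1/44418) = 8740/7403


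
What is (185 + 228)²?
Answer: 170569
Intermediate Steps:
(185 + 228)² = 413² = 170569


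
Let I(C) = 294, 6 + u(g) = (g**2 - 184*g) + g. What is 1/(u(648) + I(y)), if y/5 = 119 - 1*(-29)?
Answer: 1/301608 ≈ 3.3156e-6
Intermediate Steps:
y = 740 (y = 5*(119 - 1*(-29)) = 5*(119 + 29) = 5*148 = 740)
u(g) = -6 + g**2 - 183*g (u(g) = -6 + ((g**2 - 184*g) + g) = -6 + (g**2 - 183*g) = -6 + g**2 - 183*g)
1/(u(648) + I(y)) = 1/((-6 + 648**2 - 183*648) + 294) = 1/((-6 + 419904 - 118584) + 294) = 1/(301314 + 294) = 1/301608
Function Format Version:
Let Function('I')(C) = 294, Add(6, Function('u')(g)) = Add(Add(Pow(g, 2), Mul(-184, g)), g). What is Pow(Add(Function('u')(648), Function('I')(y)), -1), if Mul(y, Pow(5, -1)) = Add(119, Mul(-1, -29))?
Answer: Rational(1, 301608) ≈ 3.3156e-6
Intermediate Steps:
y = 740 (y = Mul(5, Add(119, Mul(-1, -29))) = Mul(5, Add(119, 29)) = Mul(5, 148) = 740)
Function('u')(g) = Add(-6, Pow(g, 2), Mul(-183, g)) (Function('u')(g) = Add(-6, Add(Add(Pow(g, 2), Mul(-184, g)), g)) = Add(-6, Add(Pow(g, 2), Mul(-183, g))) = Add(-6, Pow(g, 2), Mul(-183, g)))
Pow(Add(Function('u')(648), Function('I')(y)), -1) = Pow(Add(Add(-6, Pow(648, 2), Mul(-183, 648)), 294), -1) = Pow(Add(Add(-6, 419904, -118584), 294), -1) = Pow(Add(301314, 294), -1) = Pow(301608, -1) = Rational(1, 301608)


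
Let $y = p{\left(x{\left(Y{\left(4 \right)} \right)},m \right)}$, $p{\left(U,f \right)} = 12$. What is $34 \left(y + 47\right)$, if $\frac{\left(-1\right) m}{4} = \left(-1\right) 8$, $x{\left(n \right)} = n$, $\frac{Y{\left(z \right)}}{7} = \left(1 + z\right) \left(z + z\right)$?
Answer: $2006$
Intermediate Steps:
$Y{\left(z \right)} = 14 z \left(1 + z\right)$ ($Y{\left(z \right)} = 7 \left(1 + z\right) \left(z + z\right) = 7 \left(1 + z\right) 2 z = 7 \cdot 2 z \left(1 + z\right) = 14 z \left(1 + z\right)$)
$m = 32$ ($m = - 4 \left(\left(-1\right) 8\right) = \left(-4\right) \left(-8\right) = 32$)
$y = 12$
$34 \left(y + 47\right) = 34 \left(12 + 47\right) = 34 \cdot 59 = 2006$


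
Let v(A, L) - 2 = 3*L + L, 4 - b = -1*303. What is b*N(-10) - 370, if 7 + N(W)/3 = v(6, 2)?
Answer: 2393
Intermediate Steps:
b = 307 (b = 4 - (-1)*303 = 4 - 1*(-303) = 4 + 303 = 307)
v(A, L) = 2 + 4*L (v(A, L) = 2 + (3*L + L) = 2 + 4*L)
N(W) = 9 (N(W) = -21 + 3*(2 + 4*2) = -21 + 3*(2 + 8) = -21 + 3*10 = -21 + 30 = 9)
b*N(-10) - 370 = 307*9 - 370 = 2763 - 370 = 2393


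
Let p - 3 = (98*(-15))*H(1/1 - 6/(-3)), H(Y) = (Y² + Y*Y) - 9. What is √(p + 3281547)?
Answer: 4*√204270 ≈ 1807.8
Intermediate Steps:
H(Y) = -9 + 2*Y² (H(Y) = (Y² + Y²) - 9 = 2*Y² - 9 = -9 + 2*Y²)
p = -13227 (p = 3 + (98*(-15))*(-9 + 2*(1/1 - 6/(-3))²) = 3 - 1470*(-9 + 2*(1*1 - 6*(-⅓))²) = 3 - 1470*(-9 + 2*(1 + 2)²) = 3 - 1470*(-9 + 2*3²) = 3 - 1470*(-9 + 2*9) = 3 - 1470*(-9 + 18) = 3 - 1470*9 = 3 - 13230 = -13227)
√(p + 3281547) = √(-13227 + 3281547) = √3268320 = 4*√204270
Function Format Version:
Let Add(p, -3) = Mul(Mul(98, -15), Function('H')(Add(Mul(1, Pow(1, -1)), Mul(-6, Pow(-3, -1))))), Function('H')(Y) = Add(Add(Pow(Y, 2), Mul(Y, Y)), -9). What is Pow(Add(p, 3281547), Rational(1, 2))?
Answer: Mul(4, Pow(204270, Rational(1, 2))) ≈ 1807.8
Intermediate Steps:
Function('H')(Y) = Add(-9, Mul(2, Pow(Y, 2))) (Function('H')(Y) = Add(Add(Pow(Y, 2), Pow(Y, 2)), -9) = Add(Mul(2, Pow(Y, 2)), -9) = Add(-9, Mul(2, Pow(Y, 2))))
p = -13227 (p = Add(3, Mul(Mul(98, -15), Add(-9, Mul(2, Pow(Add(Mul(1, Pow(1, -1)), Mul(-6, Pow(-3, -1))), 2))))) = Add(3, Mul(-1470, Add(-9, Mul(2, Pow(Add(Mul(1, 1), Mul(-6, Rational(-1, 3))), 2))))) = Add(3, Mul(-1470, Add(-9, Mul(2, Pow(Add(1, 2), 2))))) = Add(3, Mul(-1470, Add(-9, Mul(2, Pow(3, 2))))) = Add(3, Mul(-1470, Add(-9, Mul(2, 9)))) = Add(3, Mul(-1470, Add(-9, 18))) = Add(3, Mul(-1470, 9)) = Add(3, -13230) = -13227)
Pow(Add(p, 3281547), Rational(1, 2)) = Pow(Add(-13227, 3281547), Rational(1, 2)) = Pow(3268320, Rational(1, 2)) = Mul(4, Pow(204270, Rational(1, 2)))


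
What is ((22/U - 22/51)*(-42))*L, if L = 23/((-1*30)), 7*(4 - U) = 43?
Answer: -439208/1275 ≈ -344.48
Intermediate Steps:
U = -15/7 (U = 4 - ⅐*43 = 4 - 43/7 = -15/7 ≈ -2.1429)
L = -23/30 (L = 23/(-30) = 23*(-1/30) = -23/30 ≈ -0.76667)
((22/U - 22/51)*(-42))*L = ((22/(-15/7) - 22/51)*(-42))*(-23/30) = ((22*(-7/15) - 22*1/51)*(-42))*(-23/30) = ((-154/15 - 22/51)*(-42))*(-23/30) = -2728/255*(-42)*(-23/30) = (38192/85)*(-23/30) = -439208/1275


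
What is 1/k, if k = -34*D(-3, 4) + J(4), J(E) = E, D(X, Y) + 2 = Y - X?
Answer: -1/166 ≈ -0.0060241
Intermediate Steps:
D(X, Y) = -2 + Y - X (D(X, Y) = -2 + (Y - X) = -2 + Y - X)
k = -166 (k = -34*(-2 + 4 - 1*(-3)) + 4 = -34*(-2 + 4 + 3) + 4 = -34*5 + 4 = -170 + 4 = -166)
1/k = 1/(-166) = -1/166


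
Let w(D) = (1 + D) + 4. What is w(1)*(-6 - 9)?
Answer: -90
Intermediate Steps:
w(D) = 5 + D
w(1)*(-6 - 9) = (5 + 1)*(-6 - 9) = 6*(-15) = -90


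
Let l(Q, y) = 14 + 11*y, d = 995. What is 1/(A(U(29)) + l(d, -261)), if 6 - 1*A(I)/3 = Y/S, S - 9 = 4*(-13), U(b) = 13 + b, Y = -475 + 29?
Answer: -43/123415 ≈ -0.00034842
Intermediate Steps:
Y = -446
S = -43 (S = 9 + 4*(-13) = 9 - 52 = -43)
A(I) = -564/43 (A(I) = 18 - (-1338)/(-43) = 18 - (-1338)*(-1)/43 = 18 - 3*446/43 = 18 - 1338/43 = -564/43)
1/(A(U(29)) + l(d, -261)) = 1/(-564/43 + (14 + 11*(-261))) = 1/(-564/43 + (14 - 2871)) = 1/(-564/43 - 2857) = 1/(-123415/43) = -43/123415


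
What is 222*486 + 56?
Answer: 107948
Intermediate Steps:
222*486 + 56 = 107892 + 56 = 107948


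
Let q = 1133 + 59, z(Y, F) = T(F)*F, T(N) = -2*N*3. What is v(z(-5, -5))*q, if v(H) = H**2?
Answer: 26820000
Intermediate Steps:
T(N) = -6*N
z(Y, F) = -6*F**2 (z(Y, F) = (-6*F)*F = -6*F**2)
q = 1192
v(z(-5, -5))*q = (-6*(-5)**2)**2*1192 = (-6*25)**2*1192 = (-150)**2*1192 = 22500*1192 = 26820000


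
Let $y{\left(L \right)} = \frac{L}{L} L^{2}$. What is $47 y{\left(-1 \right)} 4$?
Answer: $188$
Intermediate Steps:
$y{\left(L \right)} = L^{2}$ ($y{\left(L \right)} = 1 L^{2} = L^{2}$)
$47 y{\left(-1 \right)} 4 = 47 \left(-1\right)^{2} \cdot 4 = 47 \cdot 1 \cdot 4 = 47 \cdot 4 = 188$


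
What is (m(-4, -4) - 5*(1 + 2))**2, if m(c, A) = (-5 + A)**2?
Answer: 4356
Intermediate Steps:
(m(-4, -4) - 5*(1 + 2))**2 = ((-5 - 4)**2 - 5*(1 + 2))**2 = ((-9)**2 - 5*3)**2 = (81 - 15)**2 = 66**2 = 4356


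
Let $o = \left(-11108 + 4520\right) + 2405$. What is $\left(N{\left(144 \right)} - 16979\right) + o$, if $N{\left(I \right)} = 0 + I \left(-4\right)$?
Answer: $-21738$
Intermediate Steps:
$o = -4183$ ($o = -6588 + 2405 = -4183$)
$N{\left(I \right)} = - 4 I$ ($N{\left(I \right)} = 0 - 4 I = - 4 I$)
$\left(N{\left(144 \right)} - 16979\right) + o = \left(\left(-4\right) 144 - 16979\right) - 4183 = \left(-576 - 16979\right) - 4183 = -17555 - 4183 = -21738$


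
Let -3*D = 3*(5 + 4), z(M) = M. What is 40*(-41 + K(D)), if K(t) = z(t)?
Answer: -2000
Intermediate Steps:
D = -9 (D = -(5 + 4) = -9 ≈ -9.0000)
K(t) = t
40*(-41 + K(D)) = 40*(-41 - 9) = 40*(-50) = -2000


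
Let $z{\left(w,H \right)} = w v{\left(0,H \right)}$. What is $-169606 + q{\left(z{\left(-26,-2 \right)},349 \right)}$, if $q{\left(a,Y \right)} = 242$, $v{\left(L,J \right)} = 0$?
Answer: $-169364$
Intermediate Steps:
$z{\left(w,H \right)} = 0$ ($z{\left(w,H \right)} = w 0 = 0$)
$-169606 + q{\left(z{\left(-26,-2 \right)},349 \right)} = -169606 + 242 = -169364$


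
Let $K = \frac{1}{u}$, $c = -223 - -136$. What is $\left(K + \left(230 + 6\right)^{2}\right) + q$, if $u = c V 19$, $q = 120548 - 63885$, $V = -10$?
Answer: $\frac{1857294271}{16530} \approx 1.1236 \cdot 10^{5}$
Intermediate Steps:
$q = 56663$ ($q = 120548 - 63885 = 56663$)
$c = -87$ ($c = -223 + 136 = -87$)
$u = 16530$ ($u = - 87 \left(\left(-10\right) 19\right) = \left(-87\right) \left(-190\right) = 16530$)
$K = \frac{1}{16530} \approx 6.0496 \cdot 10^{-5}$
$\left(K + \left(230 + 6\right)^{2}\right) + q = \left(\frac{1}{16530} + \left(230 + 6\right)^{2}\right) + 56663 = \left(\frac{1}{16530} + 236^{2}\right) + 56663 = \left(\frac{1}{16530} + 55696\right) + 56663 = \frac{920654881}{16530} + 56663 = \frac{1857294271}{16530}$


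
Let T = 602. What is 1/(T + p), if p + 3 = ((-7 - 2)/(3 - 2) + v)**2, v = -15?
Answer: 1/1175 ≈ 0.00085106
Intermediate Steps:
p = 573 (p = -3 + ((-7 - 2)/(3 - 2) - 15)**2 = -3 + (-9/1 - 15)**2 = -3 + (-9*1 - 15)**2 = -3 + (-9 - 15)**2 = -3 + (-24)**2 = -3 + 576 = 573)
1/(T + p) = 1/(602 + 573) = 1/1175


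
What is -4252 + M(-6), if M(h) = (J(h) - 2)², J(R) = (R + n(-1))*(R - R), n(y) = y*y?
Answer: -4248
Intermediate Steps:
n(y) = y²
J(R) = 0 (J(R) = (R + (-1)²)*(R - R) = (R + 1)*0 = (1 + R)*0 = 0)
M(h) = 4 (M(h) = (0 - 2)² = (-2)² = 4)
-4252 + M(-6) = -4252 + 4 = -4248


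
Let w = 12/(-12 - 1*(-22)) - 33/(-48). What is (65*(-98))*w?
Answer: -96187/8 ≈ -12023.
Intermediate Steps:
w = 151/80 (w = 12/(-12 + 22) - 33*(-1/48) = 12/10 + 11/16 = 12*(⅒) + 11/16 = 6/5 + 11/16 = 151/80 ≈ 1.8875)
(65*(-98))*w = (65*(-98))*(151/80) = -6370*151/80 = -96187/8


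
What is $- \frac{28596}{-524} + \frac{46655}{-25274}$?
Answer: $\frac{174572021}{3310894} \approx 52.727$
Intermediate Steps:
$- \frac{28596}{-524} + \frac{46655}{-25274} = \left(-28596\right) \left(- \frac{1}{524}\right) + 46655 \left(- \frac{1}{25274}\right) = \frac{7149}{131} - \frac{46655}{25274} = \frac{174572021}{3310894}$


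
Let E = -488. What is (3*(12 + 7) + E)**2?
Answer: 185761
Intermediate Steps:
(3*(12 + 7) + E)**2 = (3*(12 + 7) - 488)**2 = (3*19 - 488)**2 = (57 - 488)**2 = (-431)**2 = 185761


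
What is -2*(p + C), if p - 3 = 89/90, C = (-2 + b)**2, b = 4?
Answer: -719/45 ≈ -15.978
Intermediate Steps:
C = 4 (C = (-2 + 4)**2 = 2**2 = 4)
p = 359/90 (p = 3 + 89/90 = 359/90 ≈ 3.9889)
-2*(p + C) = -2*(359/90 + 4) = -2*719/90 = -719/45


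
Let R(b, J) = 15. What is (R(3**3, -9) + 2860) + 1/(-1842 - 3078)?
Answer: 14144999/4920 ≈ 2875.0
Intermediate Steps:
(R(3**3, -9) + 2860) + 1/(-1842 - 3078) = (15 + 2860) + 1/(-1842 - 3078) = 2875 + 1/(-4920) = 2875 - 1/4920 = 14144999/4920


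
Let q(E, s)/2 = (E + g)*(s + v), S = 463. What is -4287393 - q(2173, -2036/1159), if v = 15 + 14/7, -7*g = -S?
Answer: -35337444525/8113 ≈ -4.3557e+6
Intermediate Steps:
g = 463/7 (g = -(-1)*463/7 = -⅐*(-463) = 463/7 ≈ 66.143)
v = 17 (v = 15 + 14*(⅐) = 15 + 2 = 17)
q(E, s) = 2*(17 + s)*(463/7 + E) (q(E, s) = 2*((E + 463/7)*(s + 17)) = 2*((463/7 + E)*(17 + s)) = 2*((17 + s)*(463/7 + E)) = 2*(17 + s)*(463/7 + E))
-4287393 - q(2173, -2036/1159) = -4287393 - (15742/7 + 34*2173 + 926*(-2036/1159)/7 + 2*2173*(-2036/1159)) = -4287393 - (15742/7 + 73882 + 926*(-2036*1/1159)/7 + 2*2173*(-2036*1/1159)) = -4287393 - (15742/7 + 73882 + (926/7)*(-2036/1159) + 2*2173*(-2036/1159)) = -4287393 - (15742/7 + 73882 - 1885336/8113 - 8848456/1159) = -4287393 - 1*553825116/8113 = -4287393 - 553825116/8113 = -35337444525/8113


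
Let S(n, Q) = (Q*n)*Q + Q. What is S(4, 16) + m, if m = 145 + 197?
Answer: 1382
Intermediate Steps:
S(n, Q) = Q + n*Q² (S(n, Q) = n*Q² + Q = Q + n*Q²)
m = 342
S(4, 16) + m = 16*(1 + 16*4) + 342 = 16*(1 + 64) + 342 = 16*65 + 342 = 1040 + 342 = 1382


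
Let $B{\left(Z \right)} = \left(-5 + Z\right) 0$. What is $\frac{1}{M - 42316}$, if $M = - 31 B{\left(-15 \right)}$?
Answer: $- \frac{1}{42316} \approx -2.3632 \cdot 10^{-5}$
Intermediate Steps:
$B{\left(Z \right)} = 0$
$M = 0$ ($M = \left(-31\right) 0 = 0$)
$\frac{1}{M - 42316} = \frac{1}{0 - 42316} = \frac{1}{-42316} = - \frac{1}{42316}$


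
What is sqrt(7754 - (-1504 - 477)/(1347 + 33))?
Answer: sqrt(3692362845)/690 ≈ 88.065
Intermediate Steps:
sqrt(7754 - (-1504 - 477)/(1347 + 33)) = sqrt(7754 - (-1981)/1380) = sqrt(7754 - 1*(-1981/1380)) = sqrt(7754 + 1981/1380) = sqrt(10702501/1380) = sqrt(3692362845)/690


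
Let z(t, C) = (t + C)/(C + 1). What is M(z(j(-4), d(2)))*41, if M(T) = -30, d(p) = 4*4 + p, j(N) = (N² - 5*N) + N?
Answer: -1230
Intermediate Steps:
j(N) = N² - 4*N
d(p) = 16 + p
z(t, C) = (C + t)/(1 + C)
M(z(j(-4), d(2)))*41 = -30*41 = -1230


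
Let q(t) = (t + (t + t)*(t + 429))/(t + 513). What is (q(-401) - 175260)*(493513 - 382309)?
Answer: -546344612577/28 ≈ -1.9512e+10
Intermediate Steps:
q(t) = (t + 2*t*(429 + t))/(513 + t) (q(t) = (t + (2*t)*(429 + t))/(513 + t) = (t + 2*t*(429 + t))/(513 + t))
(q(-401) - 175260)*(493513 - 382309) = (-401*(859 + 2*(-401))/(513 - 401) - 175260)*(493513 - 382309) = (-401*(859 - 802)/112 - 175260)*111204 = (-401*1/112*57 - 175260)*111204 = (-22857/112 - 175260)*111204 = -19651977/112*111204 = -546344612577/28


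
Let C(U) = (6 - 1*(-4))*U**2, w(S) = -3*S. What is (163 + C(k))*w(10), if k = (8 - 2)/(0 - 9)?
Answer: -15070/3 ≈ -5023.3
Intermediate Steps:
k = -2/3 (k = 6/(-9) = 6*(-1/9) = -2/3 ≈ -0.66667)
C(U) = 10*U**2 (C(U) = (6 + 4)*U**2 = 10*U**2)
(163 + C(k))*w(10) = (163 + 10*(-2/3)**2)*(-3*10) = (163 + 10*(4/9))*(-30) = (163 + 40/9)*(-30) = (1507/9)*(-30) = -15070/3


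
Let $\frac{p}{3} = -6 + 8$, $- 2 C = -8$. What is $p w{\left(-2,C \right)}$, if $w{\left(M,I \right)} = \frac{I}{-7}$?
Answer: $- \frac{24}{7} \approx -3.4286$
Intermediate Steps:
$C = 4$ ($C = \left(- \frac{1}{2}\right) \left(-8\right) = 4$)
$p = 6$ ($p = 3 \left(-6 + 8\right) = 3 \cdot 2 = 6$)
$w{\left(M,I \right)} = - \frac{I}{7}$ ($w{\left(M,I \right)} = I \left(- \frac{1}{7}\right) = - \frac{I}{7}$)
$p w{\left(-2,C \right)} = 6 \left(\left(- \frac{1}{7}\right) 4\right) = 6 \left(- \frac{4}{7}\right) = - \frac{24}{7}$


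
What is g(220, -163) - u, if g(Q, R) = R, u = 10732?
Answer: -10895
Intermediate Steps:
g(220, -163) - u = -163 - 1*10732 = -163 - 10732 = -10895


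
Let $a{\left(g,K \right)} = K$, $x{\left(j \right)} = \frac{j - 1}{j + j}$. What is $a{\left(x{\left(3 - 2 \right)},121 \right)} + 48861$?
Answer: $48982$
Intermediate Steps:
$x{\left(j \right)} = \frac{-1 + j}{2 j}$
$a{\left(x{\left(3 - 2 \right)},121 \right)} + 48861 = 121 + 48861 = 48982$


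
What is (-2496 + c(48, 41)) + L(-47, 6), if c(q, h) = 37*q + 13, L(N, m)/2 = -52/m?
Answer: -2173/3 ≈ -724.33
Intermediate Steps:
L(N, m) = -104/m (L(N, m) = 2*(-52/m) = -104/m)
c(q, h) = 13 + 37*q
(-2496 + c(48, 41)) + L(-47, 6) = (-2496 + (13 + 37*48)) - 104/6 = (-2496 + (13 + 1776)) - 104*1/6 = (-2496 + 1789) - 52/3 = -707 - 52/3 = -2173/3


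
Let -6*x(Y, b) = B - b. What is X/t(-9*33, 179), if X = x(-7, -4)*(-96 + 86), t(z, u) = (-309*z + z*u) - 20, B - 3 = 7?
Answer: 7/11577 ≈ 0.00060465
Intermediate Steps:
B = 10 (B = 3 + 7 = 10)
x(Y, b) = -5/3 + b/6 (x(Y, b) = -(10 - b)/6 = -5/3 + b/6)
t(z, u) = -20 - 309*z + u*z (t(z, u) = (-309*z + u*z) - 20 = -20 - 309*z + u*z)
X = 70/3 (X = (-5/3 + (⅙)*(-4))*(-96 + 86) = (-5/3 - ⅔)*(-10) = -7/3*(-10) = 70/3 ≈ 23.333)
X/t(-9*33, 179) = 70/(3*(-20 - (-2781)*33 + 179*(-9*33))) = 70/(3*(-20 - 309*(-297) + 179*(-297))) = 70/(3*(-20 + 91773 - 53163)) = (70/3)/38590 = (70/3)*(1/38590) = 7/11577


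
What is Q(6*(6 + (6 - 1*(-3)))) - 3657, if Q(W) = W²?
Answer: 4443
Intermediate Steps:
Q(6*(6 + (6 - 1*(-3)))) - 3657 = (6*(6 + (6 - 1*(-3))))² - 3657 = (6*(6 + (6 + 3)))² - 3657 = (6*(6 + 9))² - 3657 = (6*15)² - 3657 = 90² - 3657 = 8100 - 3657 = 4443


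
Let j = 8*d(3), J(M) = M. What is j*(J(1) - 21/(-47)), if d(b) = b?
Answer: 1632/47 ≈ 34.723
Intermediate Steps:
j = 24 (j = 8*3 = 24)
j*(J(1) - 21/(-47)) = 24*(1 - 21/(-47)) = 24*(1 - 21*(-1/47)) = 24*(1 + 21/47) = 24*(68/47) = 1632/47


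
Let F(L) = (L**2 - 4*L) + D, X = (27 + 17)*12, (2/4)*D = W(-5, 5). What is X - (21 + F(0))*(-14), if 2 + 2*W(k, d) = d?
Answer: 864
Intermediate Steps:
W(k, d) = -1 + d/2
D = 3 (D = 2*(-1 + (1/2)*5) = 2*(-1 + 5/2) = 2*(3/2) = 3)
X = 528 (X = 44*12 = 528)
F(L) = 3 + L**2 - 4*L (F(L) = (L**2 - 4*L) + 3 = 3 + L**2 - 4*L)
X - (21 + F(0))*(-14) = 528 - (21 + (3 + 0**2 - 4*0))*(-14) = 528 - (21 + (3 + 0 + 0))*(-14) = 528 - (21 + 3)*(-14) = 528 - 24*(-14) = 528 - 1*(-336) = 528 + 336 = 864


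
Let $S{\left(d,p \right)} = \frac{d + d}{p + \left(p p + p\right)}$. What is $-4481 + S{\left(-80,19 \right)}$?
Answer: $- \frac{1788079}{399} \approx -4481.4$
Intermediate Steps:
$S{\left(d,p \right)} = \frac{2 d}{p^{2} + 2 p}$ ($S{\left(d,p \right)} = \frac{2 d}{p + \left(p^{2} + p\right)} = \frac{2 d}{p + \left(p + p^{2}\right)} = \frac{2 d}{p^{2} + 2 p}$)
$-4481 + S{\left(-80,19 \right)} = -4481 + 2 \left(-80\right) \frac{1}{19} \frac{1}{2 + 19} = -4481 + 2 \left(-80\right) \frac{1}{19} \cdot \frac{1}{21} = -4481 - \frac{160}{399} = - \frac{1788079}{399}$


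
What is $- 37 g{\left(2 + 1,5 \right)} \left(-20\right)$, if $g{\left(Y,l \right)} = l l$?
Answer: $18500$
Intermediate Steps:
$g{\left(Y,l \right)} = l^{2}$
$- 37 g{\left(2 + 1,5 \right)} \left(-20\right) = - 37 \cdot 5^{2} \left(-20\right) = \left(-37\right) 25 \left(-20\right) = \left(-925\right) \left(-20\right) = 18500$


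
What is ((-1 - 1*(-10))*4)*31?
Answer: 1116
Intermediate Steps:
((-1 - 1*(-10))*4)*31 = ((-1 + 10)*4)*31 = (9*4)*31 = 36*31 = 1116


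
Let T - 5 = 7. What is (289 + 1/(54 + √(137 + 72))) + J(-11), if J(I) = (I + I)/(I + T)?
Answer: 722823/2707 - √209/2707 ≈ 267.01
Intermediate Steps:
T = 12 (T = 5 + 7 = 12)
J(I) = 2*I/(12 + I) (J(I) = (I + I)/(I + 12) = (2*I)/(12 + I) = 2*I/(12 + I))
(289 + 1/(54 + √(137 + 72))) + J(-11) = (289 + 1/(54 + √(137 + 72))) + 2*(-11)/(12 - 11) = (289 + 1/(54 + √209)) + 2*(-11)/1 = (289 + 1/(54 + √209)) + 2*(-11)*1 = (289 + 1/(54 + √209)) - 22 = 267 + 1/(54 + √209)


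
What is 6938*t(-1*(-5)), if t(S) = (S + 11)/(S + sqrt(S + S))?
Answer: 111008/3 - 111008*sqrt(10)/15 ≈ 13600.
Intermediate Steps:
t(S) = (11 + S)/(S + sqrt(2)*sqrt(S)) (t(S) = (11 + S)/(S + sqrt(2*S)) = (11 + S)/(S + sqrt(2)*sqrt(S)))
6938*t(-1*(-5)) = 6938*((11 - 1*(-5))/(-1*(-5) + sqrt(2)*sqrt(-1*(-5)))) = 6938*((11 + 5)/(5 + sqrt(2)*sqrt(5))) = 6938*(16/(5 + sqrt(10))) = 111008/(5 + sqrt(10))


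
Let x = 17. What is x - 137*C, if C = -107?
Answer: 14676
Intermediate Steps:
x - 137*C = 17 - 137*(-107) = 17 + 14659 = 14676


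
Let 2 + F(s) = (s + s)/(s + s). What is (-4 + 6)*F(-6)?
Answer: -2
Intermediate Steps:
F(s) = -1 (F(s) = -2 + (s + s)/(s + s) = -2 + (2*s)/((2*s)) = -2 + (2*s)*(1/(2*s)) = -2 + 1 = -1)
(-4 + 6)*F(-6) = (-4 + 6)*(-1) = 2*(-1) = -2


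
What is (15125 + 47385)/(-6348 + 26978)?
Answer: 6251/2063 ≈ 3.0301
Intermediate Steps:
(15125 + 47385)/(-6348 + 26978) = 62510/20630 = 62510*(1/20630) = 6251/2063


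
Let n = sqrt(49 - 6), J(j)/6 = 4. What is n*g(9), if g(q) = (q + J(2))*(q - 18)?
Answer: -297*sqrt(43) ≈ -1947.6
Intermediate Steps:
J(j) = 24 (J(j) = 6*4 = 24)
n = sqrt(43) ≈ 6.5574
g(q) = (-18 + q)*(24 + q) (g(q) = (q + 24)*(q - 18) = (24 + q)*(-18 + q) = (-18 + q)*(24 + q))
n*g(9) = sqrt(43)*(-432 + 9**2 + 6*9) = sqrt(43)*(-432 + 81 + 54) = sqrt(43)*(-297) = -297*sqrt(43)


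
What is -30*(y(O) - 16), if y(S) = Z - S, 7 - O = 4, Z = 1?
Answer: 540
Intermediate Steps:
O = 3 (O = 7 - 1*4 = 7 - 4 = 3)
y(S) = 1 - S
-30*(y(O) - 16) = -30*((1 - 1*3) - 16) = -30*((1 - 3) - 16) = -30*(-2 - 16) = -30*(-18) = 540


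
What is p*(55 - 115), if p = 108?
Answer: -6480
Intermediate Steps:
p*(55 - 115) = 108*(55 - 115) = 108*(-60) = -6480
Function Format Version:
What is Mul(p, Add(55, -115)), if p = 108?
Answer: -6480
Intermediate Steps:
Mul(p, Add(55, -115)) = Mul(108, Add(55, -115)) = Mul(108, -60) = -6480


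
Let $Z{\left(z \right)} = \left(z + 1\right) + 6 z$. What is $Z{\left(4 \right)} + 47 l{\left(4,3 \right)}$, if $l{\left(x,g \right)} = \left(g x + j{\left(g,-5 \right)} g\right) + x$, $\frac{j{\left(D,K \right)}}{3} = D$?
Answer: $2050$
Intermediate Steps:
$j{\left(D,K \right)} = 3 D$
$Z{\left(z \right)} = 1 + 7 z$ ($Z{\left(z \right)} = \left(1 + z\right) + 6 z = 1 + 7 z$)
$l{\left(x,g \right)} = x + 3 g^{2} + g x$ ($l{\left(x,g \right)} = \left(g x + 3 g g\right) + x = \left(g x + 3 g^{2}\right) + x = \left(3 g^{2} + g x\right) + x = x + 3 g^{2} + g x$)
$Z{\left(4 \right)} + 47 l{\left(4,3 \right)} = \left(1 + 7 \cdot 4\right) + 47 \left(4 + 3 \cdot 3^{2} + 3 \cdot 4\right) = \left(1 + 28\right) + 47 \left(4 + 3 \cdot 9 + 12\right) = 29 + 47 \left(4 + 27 + 12\right) = 29 + 47 \cdot 43 = 29 + 2021 = 2050$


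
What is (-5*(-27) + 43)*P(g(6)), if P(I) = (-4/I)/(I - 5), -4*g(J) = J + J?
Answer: -89/3 ≈ -29.667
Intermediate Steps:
g(J) = -J/2 (g(J) = -(J + J)/4 = -J/2)
P(I) = -4/(I*(-5 + I)) (P(I) = (-4/I)/(-5 + I) = -4/(I*(-5 + I)))
(-5*(-27) + 43)*P(g(6)) = (-5*(-27) + 43)*(-4/(((-½*6))*(-5 - ½*6))) = (135 + 43)*(-4/(-3*(-5 - 3))) = 178*(-4*(-⅓)/(-8)) = 178*(-4*(-⅓)*(-⅛)) = 178*(-⅙) = -89/3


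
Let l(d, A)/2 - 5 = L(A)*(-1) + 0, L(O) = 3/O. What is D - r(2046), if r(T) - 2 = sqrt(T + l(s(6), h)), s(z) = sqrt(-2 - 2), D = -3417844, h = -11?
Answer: -3417846 - sqrt(248842)/11 ≈ -3.4179e+6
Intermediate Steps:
s(z) = 2*I (s(z) = sqrt(-4) = 2*I)
l(d, A) = 10 - 6/A (l(d, A) = 10 + 2*((3/A)*(-1) + 0) = 10 + 2*(-3/A + 0) = 10 + 2*(-3/A) = 10 - 6/A)
r(T) = 2 + sqrt(116/11 + T) (r(T) = 2 + sqrt(T + (10 - 6/(-11))) = 2 + sqrt(T + (10 - 6*(-1/11))) = 2 + sqrt(T + (10 + 6/11)) = 2 + sqrt(T + 116/11) = 2 + sqrt(116/11 + T))
D - r(2046) = -3417844 - (2 + sqrt(1276 + 121*2046)/11) = -3417844 - (2 + sqrt(1276 + 247566)/11) = -3417844 - (2 + sqrt(248842)/11) = -3417844 + (-2 - sqrt(248842)/11) = -3417846 - sqrt(248842)/11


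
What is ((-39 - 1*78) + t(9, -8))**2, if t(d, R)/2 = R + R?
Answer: 22201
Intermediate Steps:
t(d, R) = 4*R (t(d, R) = 2*(R + R) = 2*(2*R) = 4*R)
((-39 - 1*78) + t(9, -8))**2 = ((-39 - 1*78) + 4*(-8))**2 = ((-39 - 78) - 32)**2 = (-117 - 32)**2 = (-149)**2 = 22201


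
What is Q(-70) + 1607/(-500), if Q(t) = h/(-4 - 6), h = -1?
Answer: -1557/500 ≈ -3.1140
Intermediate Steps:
Q(t) = ⅒ (Q(t) = -1/(-4 - 6) = -1/(-10) = -1*(-⅒) = ⅒)
Q(-70) + 1607/(-500) = ⅒ + 1607/(-500) = ⅒ + 1607*(-1/500) = ⅒ - 1607/500 = -1557/500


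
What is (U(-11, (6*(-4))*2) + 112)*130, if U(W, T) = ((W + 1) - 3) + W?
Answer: 11440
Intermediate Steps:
U(W, T) = -2 + 2*W (U(W, T) = ((1 + W) - 3) + W = (-2 + W) + W = -2 + 2*W)
(U(-11, (6*(-4))*2) + 112)*130 = ((-2 + 2*(-11)) + 112)*130 = ((-2 - 22) + 112)*130 = (-24 + 112)*130 = 88*130 = 11440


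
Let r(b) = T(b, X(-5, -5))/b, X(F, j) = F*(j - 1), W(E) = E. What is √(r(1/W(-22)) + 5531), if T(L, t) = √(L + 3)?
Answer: √(5531 - √1430) ≈ 74.116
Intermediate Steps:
X(F, j) = F*(-1 + j)
T(L, t) = √(3 + L)
r(b) = √(3 + b)/b
√(r(1/W(-22)) + 5531) = √(√(3 + 1/(-22))/(1/(-22)) + 5531) = √(√(3 - 1/22)/(-1/22) + 5531) = √(-√1430 + 5531) = √(5531 - √1430)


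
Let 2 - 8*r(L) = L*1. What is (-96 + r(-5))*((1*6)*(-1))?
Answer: 2283/4 ≈ 570.75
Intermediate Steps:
r(L) = 1/4 - L/8
(-96 + r(-5))*((1*6)*(-1)) = (-96 + (1/4 - 1/8*(-5)))*((1*6)*(-1)) = (-96 + (1/4 + 5/8))*(6*(-1)) = (-96 + 7/8)*(-6) = -761/8*(-6) = 2283/4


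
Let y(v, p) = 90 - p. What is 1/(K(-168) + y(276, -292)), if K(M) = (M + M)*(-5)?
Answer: 1/2062 ≈ 0.00048497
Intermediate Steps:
K(M) = -10*M (K(M) = (2*M)*(-5) = -10*M)
1/(K(-168) + y(276, -292)) = 1/(-10*(-168) + (90 - 1*(-292))) = 1/(1680 + (90 + 292)) = 1/(1680 + 382) = 1/2062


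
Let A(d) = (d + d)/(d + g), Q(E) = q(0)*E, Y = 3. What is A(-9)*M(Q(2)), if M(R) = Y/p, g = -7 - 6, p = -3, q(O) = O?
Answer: -9/11 ≈ -0.81818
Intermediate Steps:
g = -13
Q(E) = 0 (Q(E) = 0*E = 0)
M(R) = -1 (M(R) = 3/(-3) = 3*(-⅓) = -1)
A(d) = 2*d/(-13 + d) (A(d) = (d + d)/(d - 13) = (2*d)/(-13 + d) = 2*d/(-13 + d))
A(-9)*M(Q(2)) = (2*(-9)/(-13 - 9))*(-1) = (2*(-9)/(-22))*(-1) = (2*(-9)*(-1/22))*(-1) = (9/11)*(-1) = -9/11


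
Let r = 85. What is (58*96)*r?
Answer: 473280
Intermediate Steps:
(58*96)*r = (58*96)*85 = 5568*85 = 473280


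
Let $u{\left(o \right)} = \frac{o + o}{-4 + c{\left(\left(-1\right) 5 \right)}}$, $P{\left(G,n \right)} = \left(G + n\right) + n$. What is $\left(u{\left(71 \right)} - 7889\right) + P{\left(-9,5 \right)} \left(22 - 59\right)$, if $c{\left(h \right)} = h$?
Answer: $- \frac{71476}{9} \approx -7941.8$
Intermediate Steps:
$P{\left(G,n \right)} = G + 2 n$
$u{\left(o \right)} = - \frac{2 o}{9}$ ($u{\left(o \right)} = \frac{o + o}{-4 - 5} = \frac{2 o}{-4 - 5} = \frac{2 o}{-9} = 2 o \left(- \frac{1}{9}\right) = - \frac{2 o}{9}$)
$\left(u{\left(71 \right)} - 7889\right) + P{\left(-9,5 \right)} \left(22 - 59\right) = \left(\left(- \frac{2}{9}\right) 71 - 7889\right) + \left(-9 + 2 \cdot 5\right) \left(22 - 59\right) = \left(- \frac{142}{9} - 7889\right) + \left(-9 + 10\right) \left(-37\right) = - \frac{71143}{9} + 1 \left(-37\right) = - \frac{71143}{9} - 37 = - \frac{71476}{9}$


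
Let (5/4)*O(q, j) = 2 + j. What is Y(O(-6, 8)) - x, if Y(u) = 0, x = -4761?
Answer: 4761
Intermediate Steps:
O(q, j) = 8/5 + 4*j/5 (O(q, j) = 4*(2 + j)/5 = 8/5 + 4*j/5)
Y(O(-6, 8)) - x = 0 - 1*(-4761) = 0 + 4761 = 4761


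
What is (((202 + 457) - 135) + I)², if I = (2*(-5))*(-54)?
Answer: 1132096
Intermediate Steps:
I = 540 (I = -10*(-54) = 540)
(((202 + 457) - 135) + I)² = (((202 + 457) - 135) + 540)² = ((659 - 135) + 540)² = (524 + 540)² = 1064² = 1132096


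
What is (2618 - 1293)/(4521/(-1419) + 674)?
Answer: 11395/5769 ≈ 1.9752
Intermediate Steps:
(2618 - 1293)/(4521/(-1419) + 674) = 1325/(4521*(-1/1419) + 674) = 1325/(-137/43 + 674) = 1325/(28845/43) = 1325*(43/28845) = 11395/5769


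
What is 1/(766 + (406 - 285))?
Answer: 1/887 ≈ 0.0011274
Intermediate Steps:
1/(766 + (406 - 285)) = 1/(766 + 121) = 1/887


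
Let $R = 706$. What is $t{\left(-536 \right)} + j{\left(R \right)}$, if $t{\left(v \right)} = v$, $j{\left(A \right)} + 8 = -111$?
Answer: $-655$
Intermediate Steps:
$j{\left(A \right)} = -119$ ($j{\left(A \right)} = -8 - 111 = -119$)
$t{\left(-536 \right)} + j{\left(R \right)} = -536 - 119 = -655$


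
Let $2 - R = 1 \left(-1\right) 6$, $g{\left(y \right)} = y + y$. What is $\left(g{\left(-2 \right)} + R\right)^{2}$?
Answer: $16$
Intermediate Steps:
$g{\left(y \right)} = 2 y$
$R = 8$ ($R = 2 - 1 \left(-1\right) 6 = 2 - \left(-1\right) 6 = 2 - -6 = 2 + 6 = 8$)
$\left(g{\left(-2 \right)} + R\right)^{2} = \left(2 \left(-2\right) + 8\right)^{2} = \left(-4 + 8\right)^{2} = 4^{2} = 16$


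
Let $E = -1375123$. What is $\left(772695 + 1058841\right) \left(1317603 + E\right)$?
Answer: $-105349950720$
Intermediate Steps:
$\left(772695 + 1058841\right) \left(1317603 + E\right) = \left(772695 + 1058841\right) \left(1317603 - 1375123\right) = 1831536 \left(-57520\right) = -105349950720$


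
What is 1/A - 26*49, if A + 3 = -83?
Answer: -109565/86 ≈ -1274.0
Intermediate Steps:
A = -86 (A = -3 - 83 = -86)
1/A - 26*49 = 1/(-86) - 26*49 = -1/86 - 1274 = -109565/86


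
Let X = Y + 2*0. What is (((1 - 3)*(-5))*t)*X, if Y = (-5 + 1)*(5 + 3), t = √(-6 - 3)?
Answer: -960*I ≈ -960.0*I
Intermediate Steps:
t = 3*I (t = √(-9) = 3*I ≈ 3.0*I)
Y = -32 (Y = -4*8 = -32)
X = -32 (X = -32 + 2*0 = -32 + 0 = -32)
(((1 - 3)*(-5))*t)*X = (((1 - 3)*(-5))*(3*I))*(-32) = ((-2*(-5))*(3*I))*(-32) = (10*(3*I))*(-32) = (30*I)*(-32) = -960*I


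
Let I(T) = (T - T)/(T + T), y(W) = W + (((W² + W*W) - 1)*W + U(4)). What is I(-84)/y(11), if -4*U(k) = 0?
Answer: 0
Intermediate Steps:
U(k) = 0 (U(k) = -¼*0 = 0)
y(W) = W + W*(-1 + 2*W²) (y(W) = W + (((W² + W*W) - 1)*W + 0) = W + (((W² + W²) - 1)*W + 0) = W + ((2*W² - 1)*W + 0) = W + ((-1 + 2*W²)*W + 0) = W + (W*(-1 + 2*W²) + 0) = W + W*(-1 + 2*W²))
I(T) = 0 (I(T) = 0/((2*T)) = 0*(1/(2*T)) = 0)
I(-84)/y(11) = 0/((2*11³)) = 0/((2*1331)) = 0/2662 = 0*(1/2662) = 0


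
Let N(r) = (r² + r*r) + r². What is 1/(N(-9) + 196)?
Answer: 1/439 ≈ 0.0022779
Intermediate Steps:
N(r) = 3*r² (N(r) = (r² + r²) + r² = 2*r² + r² = 3*r²)
1/(N(-9) + 196) = 1/(3*(-9)² + 196) = 1/(3*81 + 196) = 1/(243 + 196) = 1/439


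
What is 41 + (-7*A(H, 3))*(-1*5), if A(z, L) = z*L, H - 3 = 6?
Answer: 986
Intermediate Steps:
H = 9 (H = 3 + 6 = 9)
A(z, L) = L*z
41 + (-7*A(H, 3))*(-1*5) = 41 + (-21*9)*(-1*5) = 41 - 7*27*(-5) = 41 - 189*(-5) = 41 + 945 = 986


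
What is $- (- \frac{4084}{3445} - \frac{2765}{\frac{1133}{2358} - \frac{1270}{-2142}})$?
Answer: $\frac{68566240882}{26605735} \approx 2577.1$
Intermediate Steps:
$- (- \frac{4084}{3445} - \frac{2765}{\frac{1133}{2358} - \frac{1270}{-2142}}) = - (\left(-4084\right) \frac{1}{3445} - \frac{2765}{1133 \cdot \frac{1}{2358} - - \frac{635}{1071}}) = - (- \frac{4084}{3445} - \frac{2765}{\frac{1133}{2358} + \frac{635}{1071}}) = - (- \frac{4084}{3445} - \frac{2765}{\frac{100399}{93534}}) = - (- \frac{4084}{3445} - \frac{258621510}{100399}) = \left(-1\right) \left(- \frac{68566240882}{26605735}\right) = \frac{68566240882}{26605735}$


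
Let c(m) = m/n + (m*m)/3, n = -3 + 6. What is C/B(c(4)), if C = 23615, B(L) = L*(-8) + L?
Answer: -14169/28 ≈ -506.04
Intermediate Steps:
n = 3
c(m) = m/3 + m²/3 (c(m) = m/3 + (m*m)/3 = m*(⅓) + m²*(⅓) = m/3 + m²/3)
B(L) = -7*L (B(L) = -8*L + L = -7*L)
C/B(c(4)) = 23615/((-7*4*(1 + 4)/3)) = 23615/((-7*4*5/3)) = 23615/((-7*20/3)) = 23615/(-140/3) = 23615*(-3/140) = -14169/28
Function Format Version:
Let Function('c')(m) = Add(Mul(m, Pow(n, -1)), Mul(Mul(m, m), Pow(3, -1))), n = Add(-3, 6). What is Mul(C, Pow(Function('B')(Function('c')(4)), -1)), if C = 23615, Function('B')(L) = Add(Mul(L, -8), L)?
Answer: Rational(-14169, 28) ≈ -506.04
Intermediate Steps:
n = 3
Function('c')(m) = Add(Mul(Rational(1, 3), m), Mul(Rational(1, 3), Pow(m, 2))) (Function('c')(m) = Add(Mul(m, Pow(3, -1)), Mul(Mul(m, m), Pow(3, -1))) = Add(Mul(m, Rational(1, 3)), Mul(Pow(m, 2), Rational(1, 3))) = Add(Mul(Rational(1, 3), m), Mul(Rational(1, 3), Pow(m, 2))))
Function('B')(L) = Mul(-7, L) (Function('B')(L) = Add(Mul(-8, L), L) = Mul(-7, L))
Mul(C, Pow(Function('B')(Function('c')(4)), -1)) = Mul(23615, Pow(Mul(-7, Mul(Rational(1, 3), 4, Add(1, 4))), -1)) = Mul(23615, Pow(Mul(-7, Mul(Rational(1, 3), 4, 5)), -1)) = Mul(23615, Pow(Mul(-7, Rational(20, 3)), -1)) = Mul(23615, Pow(Rational(-140, 3), -1)) = Mul(23615, Rational(-3, 140)) = Rational(-14169, 28)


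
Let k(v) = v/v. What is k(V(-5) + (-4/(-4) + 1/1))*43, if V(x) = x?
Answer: 43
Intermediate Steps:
k(v) = 1
k(V(-5) + (-4/(-4) + 1/1))*43 = 1*43 = 43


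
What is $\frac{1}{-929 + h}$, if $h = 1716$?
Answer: $\frac{1}{787} \approx 0.0012706$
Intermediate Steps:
$\frac{1}{-929 + h} = \frac{1}{-929 + 1716} = \frac{1}{787}$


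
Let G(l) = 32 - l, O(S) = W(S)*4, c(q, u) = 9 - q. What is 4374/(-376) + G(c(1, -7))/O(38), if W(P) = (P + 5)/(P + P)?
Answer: -8313/8084 ≈ -1.0283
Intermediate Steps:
W(P) = (5 + P)/(2*P) (W(P) = (5 + P)/((2*P)) = (5 + P)*(1/(2*P)) = (5 + P)/(2*P))
O(S) = 2*(5 + S)/S (O(S) = ((5 + S)/(2*S))*4 = 2*(5 + S)/S)
4374/(-376) + G(c(1, -7))/O(38) = 4374/(-376) + (32 - (9 - 1*1))/(2 + 10/38) = 4374*(-1/376) + (32 - (9 - 1))/(2 + 10*(1/38)) = -2187/188 + (32 - 1*8)/(2 + 5/19) = -2187/188 + (32 - 8)/(43/19) = -2187/188 + 24*(19/43) = -2187/188 + 456/43 = -8313/8084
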